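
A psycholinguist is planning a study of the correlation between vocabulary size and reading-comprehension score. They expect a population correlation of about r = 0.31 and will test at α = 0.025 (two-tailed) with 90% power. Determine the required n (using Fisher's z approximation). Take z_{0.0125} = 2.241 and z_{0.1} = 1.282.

n = 124

Fisher's z: C = ½·ln((1+r)/(1−r)) = ½·ln(1.8986) = 0.3205.
n = ((z_{α/2} + z_β)/C)² + 3.
(2.241 + 1.282) / 0.3205 = 3.523 / 0.3205 = 10.992.
n = 10.992² + 3 = 120.83 + 3 = 123.8.
Round up.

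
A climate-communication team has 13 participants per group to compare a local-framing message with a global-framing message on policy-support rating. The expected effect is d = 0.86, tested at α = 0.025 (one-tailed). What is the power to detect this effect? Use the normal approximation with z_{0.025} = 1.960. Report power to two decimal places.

power ≈ 0.59

For two equal groups, power = Φ(d·√(n/2) − z_{α}).
d·√(n/2) = 0.86 × √(13/2) = 0.86 × 2.550 = 2.193.
z_β = 2.193 − 1.960 = 0.233.
Power = Φ(0.233) = 0.592.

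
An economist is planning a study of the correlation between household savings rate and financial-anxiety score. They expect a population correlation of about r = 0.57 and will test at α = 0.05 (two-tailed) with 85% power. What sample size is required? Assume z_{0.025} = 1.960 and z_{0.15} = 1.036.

n = 25

Fisher's z: C = ½·ln((1+r)/(1−r)) = ½·ln(3.6512) = 0.6475.
n = ((z_{α/2} + z_β)/C)² + 3.
(1.960 + 1.036) / 0.6475 = 2.996 / 0.6475 = 4.627.
n = 4.627² + 3 = 21.41 + 3 = 24.4.
Round up.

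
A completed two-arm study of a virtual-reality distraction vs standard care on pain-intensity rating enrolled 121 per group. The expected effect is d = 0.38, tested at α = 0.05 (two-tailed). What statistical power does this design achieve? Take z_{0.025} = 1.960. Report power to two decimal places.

For two equal groups, power = Φ(d·√(n/2) − z_{α/2}).
d·√(n/2) = 0.38 × √(121/2) = 0.38 × 7.778 = 2.956.
z_β = 2.956 − 1.960 = 0.996.
Power = Φ(0.996) = 0.840.

power ≈ 0.84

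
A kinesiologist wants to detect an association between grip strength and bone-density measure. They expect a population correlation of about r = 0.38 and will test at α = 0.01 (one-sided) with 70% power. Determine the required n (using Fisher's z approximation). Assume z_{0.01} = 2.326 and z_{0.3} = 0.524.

n = 54

Fisher's z: C = ½·ln((1+r)/(1−r)) = ½·ln(2.2258) = 0.4001.
n = ((z_{α} + z_β)/C)² + 3.
(2.326 + 0.524) / 0.4001 = 2.850 / 0.4001 = 7.123.
n = 7.123² + 3 = 50.74 + 3 = 53.7.
Round up.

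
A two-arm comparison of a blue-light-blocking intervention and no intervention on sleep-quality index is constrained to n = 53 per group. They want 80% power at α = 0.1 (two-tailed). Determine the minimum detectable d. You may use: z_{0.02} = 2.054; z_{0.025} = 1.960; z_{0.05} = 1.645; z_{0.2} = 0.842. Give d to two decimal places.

d_min ≈ 0.48

For two independent groups of n = 53 each: d_min = (z_{α/2} + z_β)·√(2/n).
z-sum = 1.645 + 0.842 = 2.487.
d_min = 2.487 × √(2/53) = 2.487 × 0.1943 = 0.483.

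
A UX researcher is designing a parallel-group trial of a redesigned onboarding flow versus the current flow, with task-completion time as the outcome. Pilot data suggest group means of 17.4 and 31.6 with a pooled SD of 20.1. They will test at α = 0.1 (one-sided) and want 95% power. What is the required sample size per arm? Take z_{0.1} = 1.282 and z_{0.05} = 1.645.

Cohen's d = |M₁ − M₂| / SD_pooled = |17.4 − 31.6| / 20.1 = 14.2 / 20.1 = 0.706.
For two independent groups with equal n: n = 2·((z_{α} + z_β) / d)².
z_{α} + z_β = 1.282 + 1.645 = 2.927.
n = 2 × (2.927 / 0.706)² = 2 × 4.146² = 2 × 17.19 = 34.4.
Round up to the next whole participant.

n = 35 per group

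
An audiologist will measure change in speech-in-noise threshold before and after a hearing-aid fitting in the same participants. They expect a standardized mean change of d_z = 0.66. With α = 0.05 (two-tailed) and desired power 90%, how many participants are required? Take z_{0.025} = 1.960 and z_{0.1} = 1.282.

n = 25 pairs

For a paired (one-sample on differences) test: n = ((z_{α/2} + z_β) / d)².
z_{α/2} + z_β = 1.960 + 1.282 = 3.242.
n = (3.242 / 0.66)² = 4.912² = 24.13.
Round up.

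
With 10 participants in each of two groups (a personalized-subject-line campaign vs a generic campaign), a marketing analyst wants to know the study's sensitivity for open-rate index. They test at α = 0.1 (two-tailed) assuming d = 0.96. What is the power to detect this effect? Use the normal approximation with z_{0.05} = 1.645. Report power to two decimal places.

For two equal groups, power = Φ(d·√(n/2) − z_{α/2}).
d·√(n/2) = 0.96 × √(10/2) = 0.96 × 2.236 = 2.147.
z_β = 2.147 − 1.645 = 0.502.
Power = Φ(0.502) = 0.692.

power ≈ 0.69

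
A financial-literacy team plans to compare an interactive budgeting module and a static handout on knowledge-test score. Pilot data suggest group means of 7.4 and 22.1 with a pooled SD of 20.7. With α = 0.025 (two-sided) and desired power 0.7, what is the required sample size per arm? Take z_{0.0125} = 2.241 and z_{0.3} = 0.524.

Cohen's d = |M₁ − M₂| / SD_pooled = |7.4 − 22.1| / 20.7 = 14.7 / 20.7 = 0.710.
For two independent groups with equal n: n = 2·((z_{α/2} + z_β) / d)².
z_{α/2} + z_β = 2.241 + 0.524 = 2.765.
n = 2 × (2.765 / 0.710)² = 2 × 3.894² = 2 × 15.17 = 30.3.
Round up to the next whole participant.

n = 31 per group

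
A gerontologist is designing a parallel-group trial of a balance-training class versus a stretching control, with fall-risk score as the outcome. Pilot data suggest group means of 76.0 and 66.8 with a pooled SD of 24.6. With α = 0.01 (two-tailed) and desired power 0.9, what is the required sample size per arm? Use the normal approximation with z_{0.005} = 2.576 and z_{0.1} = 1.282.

Cohen's d = |M₁ − M₂| / SD_pooled = |76.0 − 66.8| / 24.6 = 9.2 / 24.6 = 0.374.
For two independent groups with equal n: n = 2·((z_{α/2} + z_β) / d)².
z_{α/2} + z_β = 2.576 + 1.282 = 3.858.
n = 2 × (3.858 / 0.374)² = 2 × 10.316² = 2 × 106.41 = 212.8.
Round up to the next whole participant.

n = 213 per group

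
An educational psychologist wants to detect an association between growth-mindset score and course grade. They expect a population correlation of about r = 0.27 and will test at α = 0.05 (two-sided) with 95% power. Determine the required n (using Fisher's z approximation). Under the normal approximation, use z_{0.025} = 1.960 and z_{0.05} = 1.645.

n = 173

Fisher's z: C = ½·ln((1+r)/(1−r)) = ½·ln(1.7397) = 0.2769.
n = ((z_{α/2} + z_β)/C)² + 3.
(1.960 + 1.645) / 0.2769 = 3.605 / 0.2769 = 13.019.
n = 13.019² + 3 = 169.50 + 3 = 172.5.
Round up.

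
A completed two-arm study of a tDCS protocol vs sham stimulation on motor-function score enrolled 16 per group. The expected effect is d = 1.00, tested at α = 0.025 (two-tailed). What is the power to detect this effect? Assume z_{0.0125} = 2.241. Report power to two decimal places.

For two equal groups, power = Φ(d·√(n/2) − z_{α/2}).
d·√(n/2) = 1.00 × √(16/2) = 1.00 × 2.828 = 2.828.
z_β = 2.828 − 2.241 = 0.587.
Power = Φ(0.587) = 0.722.

power ≈ 0.72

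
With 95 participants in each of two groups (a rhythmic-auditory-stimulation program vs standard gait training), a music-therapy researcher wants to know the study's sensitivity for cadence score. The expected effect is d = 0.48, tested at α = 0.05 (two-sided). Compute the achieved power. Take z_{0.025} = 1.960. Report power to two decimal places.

For two equal groups, power = Φ(d·√(n/2) − z_{α/2}).
d·√(n/2) = 0.48 × √(95/2) = 0.48 × 6.892 = 3.308.
z_β = 3.308 − 1.960 = 1.348.
Power = Φ(1.348) = 0.911.

power ≈ 0.91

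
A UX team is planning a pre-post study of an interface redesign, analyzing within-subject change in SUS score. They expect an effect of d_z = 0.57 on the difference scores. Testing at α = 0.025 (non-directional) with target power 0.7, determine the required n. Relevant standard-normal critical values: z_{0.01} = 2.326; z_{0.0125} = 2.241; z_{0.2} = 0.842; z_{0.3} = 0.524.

For a paired (one-sample on differences) test: n = ((z_{α/2} + z_β) / d)².
z_{α/2} + z_β = 2.241 + 0.524 = 2.765.
n = (2.765 / 0.57)² = 4.851² = 23.53.
Round up.

n = 24 pairs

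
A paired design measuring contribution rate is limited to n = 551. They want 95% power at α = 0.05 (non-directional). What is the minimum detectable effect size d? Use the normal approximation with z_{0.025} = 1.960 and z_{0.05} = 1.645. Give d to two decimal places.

For a single sample (or paired design) of n = 551: d_min = (z_{α/2} + z_β)/√n.
z-sum = 1.960 + 1.645 = 3.605.
d_min = 3.605 / √551 = 3.605 / 23.473 = 0.154.

d_min ≈ 0.15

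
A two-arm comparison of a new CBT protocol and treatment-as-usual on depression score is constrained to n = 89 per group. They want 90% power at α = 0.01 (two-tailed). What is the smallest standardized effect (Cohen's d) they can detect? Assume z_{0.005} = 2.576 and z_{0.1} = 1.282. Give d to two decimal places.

d_min ≈ 0.58

For two independent groups of n = 89 each: d_min = (z_{α/2} + z_β)·√(2/n).
z-sum = 2.576 + 1.282 = 3.858.
d_min = 3.858 × √(2/89) = 3.858 × 0.1499 = 0.578.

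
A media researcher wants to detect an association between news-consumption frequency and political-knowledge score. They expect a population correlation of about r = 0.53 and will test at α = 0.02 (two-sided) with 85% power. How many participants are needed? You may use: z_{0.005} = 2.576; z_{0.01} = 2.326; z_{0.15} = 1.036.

n = 36

Fisher's z: C = ½·ln((1+r)/(1−r)) = ½·ln(3.2553) = 0.5901.
n = ((z_{α/2} + z_β)/C)² + 3.
(2.326 + 1.036) / 0.5901 = 3.362 / 0.5901 = 5.697.
n = 5.697² + 3 = 32.46 + 3 = 35.5.
Round up.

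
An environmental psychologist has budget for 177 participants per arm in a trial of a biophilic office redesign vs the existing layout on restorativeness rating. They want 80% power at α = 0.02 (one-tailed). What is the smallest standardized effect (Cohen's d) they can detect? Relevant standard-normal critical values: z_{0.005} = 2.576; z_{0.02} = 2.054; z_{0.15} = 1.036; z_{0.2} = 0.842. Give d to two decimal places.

d_min ≈ 0.31

For two independent groups of n = 177 each: d_min = (z_{α} + z_β)·√(2/n).
z-sum = 2.054 + 0.842 = 2.896.
d_min = 2.896 × √(2/177) = 2.896 × 0.1063 = 0.308.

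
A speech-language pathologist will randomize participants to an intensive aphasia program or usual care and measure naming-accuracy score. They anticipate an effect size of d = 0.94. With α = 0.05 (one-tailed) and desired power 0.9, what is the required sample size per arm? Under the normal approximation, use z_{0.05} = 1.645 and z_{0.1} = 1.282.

n = 20 per group

For two independent groups with equal n: n = 2·((z_{α} + z_β) / d)².
z_{α} + z_β = 1.645 + 1.282 = 2.927.
n = 2 × (2.927 / 0.94)² = 2 × 3.114² = 2 × 9.70 = 19.4.
Round up to the next whole participant.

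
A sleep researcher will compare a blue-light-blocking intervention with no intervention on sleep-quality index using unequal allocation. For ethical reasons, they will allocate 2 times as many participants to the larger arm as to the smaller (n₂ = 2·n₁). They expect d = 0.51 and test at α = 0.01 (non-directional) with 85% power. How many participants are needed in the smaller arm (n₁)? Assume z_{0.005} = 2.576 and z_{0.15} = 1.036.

n₁ = 76

With allocation ratio k = n₂/n₁ = 2, Var(x̄₁−x̄₂) = σ²(1/n₁ + 1/(k·n₁)) = σ²·(k+1)/(k·n₁).
So n₁ = (1 + 1/k)·((z_{α/2} + z_β)/d)² = 1.500 × (3.612/0.51)².
n₁ = 1.500 × 50.16 = 75.2.
Round up: n₁ = 76, giving n₂ = 2 × 76 = 152.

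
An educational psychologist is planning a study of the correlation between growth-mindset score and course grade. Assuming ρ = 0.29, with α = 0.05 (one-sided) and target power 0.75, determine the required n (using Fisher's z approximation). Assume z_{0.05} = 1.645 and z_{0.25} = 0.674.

Fisher's z: C = ½·ln((1+r)/(1−r)) = ½·ln(1.8169) = 0.2986.
n = ((z_{α} + z_β)/C)² + 3.
(1.645 + 0.674) / 0.2986 = 2.319 / 0.2986 = 7.766.
n = 7.766² + 3 = 60.31 + 3 = 63.3.
Round up.

n = 64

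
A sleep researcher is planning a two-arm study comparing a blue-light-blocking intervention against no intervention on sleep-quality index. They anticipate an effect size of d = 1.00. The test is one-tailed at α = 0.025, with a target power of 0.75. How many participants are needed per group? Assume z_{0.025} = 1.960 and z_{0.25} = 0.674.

n = 14 per group

For two independent groups with equal n: n = 2·((z_{α} + z_β) / d)².
z_{α} + z_β = 1.960 + 0.674 = 2.634.
n = 2 × (2.634 / 1.00)² = 2 × 2.634² = 2 × 6.94 = 13.9.
Round up to the next whole participant.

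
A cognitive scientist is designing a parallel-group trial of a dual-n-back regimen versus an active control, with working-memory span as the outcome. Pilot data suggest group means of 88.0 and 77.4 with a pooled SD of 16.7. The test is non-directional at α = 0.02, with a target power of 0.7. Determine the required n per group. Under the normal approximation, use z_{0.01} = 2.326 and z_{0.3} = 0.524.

n = 41 per group

Cohen's d = |M₁ − M₂| / SD_pooled = |88.0 − 77.4| / 16.7 = 10.6 / 16.7 = 0.635.
For two independent groups with equal n: n = 2·((z_{α/2} + z_β) / d)².
z_{α/2} + z_β = 2.326 + 0.524 = 2.850.
n = 2 × (2.850 / 0.635)² = 2 × 4.488² = 2 × 20.14 = 40.3.
Round up to the next whole participant.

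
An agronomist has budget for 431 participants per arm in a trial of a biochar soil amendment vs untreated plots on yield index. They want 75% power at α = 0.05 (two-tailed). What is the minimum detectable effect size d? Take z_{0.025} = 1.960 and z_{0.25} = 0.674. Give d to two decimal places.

For two independent groups of n = 431 each: d_min = (z_{α/2} + z_β)·√(2/n).
z-sum = 1.960 + 0.674 = 2.634.
d_min = 2.634 × √(2/431) = 2.634 × 0.0681 = 0.179.

d_min ≈ 0.18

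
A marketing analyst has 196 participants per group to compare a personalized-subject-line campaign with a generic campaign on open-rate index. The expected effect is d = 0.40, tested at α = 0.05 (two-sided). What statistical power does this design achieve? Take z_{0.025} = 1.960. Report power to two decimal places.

For two equal groups, power = Φ(d·√(n/2) − z_{α/2}).
d·√(n/2) = 0.40 × √(196/2) = 0.40 × 9.899 = 3.960.
z_β = 3.960 − 1.960 = 2.000.
Power = Φ(2.000) = 0.977.

power ≈ 0.98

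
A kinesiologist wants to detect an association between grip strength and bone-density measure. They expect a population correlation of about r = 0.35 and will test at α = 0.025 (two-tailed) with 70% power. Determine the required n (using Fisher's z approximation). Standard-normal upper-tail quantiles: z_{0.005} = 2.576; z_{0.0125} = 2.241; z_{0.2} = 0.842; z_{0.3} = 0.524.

Fisher's z: C = ½·ln((1+r)/(1−r)) = ½·ln(2.0769) = 0.3654.
n = ((z_{α/2} + z_β)/C)² + 3.
(2.241 + 0.524) / 0.3654 = 2.765 / 0.3654 = 7.567.
n = 7.567² + 3 = 57.26 + 3 = 60.3.
Round up.

n = 61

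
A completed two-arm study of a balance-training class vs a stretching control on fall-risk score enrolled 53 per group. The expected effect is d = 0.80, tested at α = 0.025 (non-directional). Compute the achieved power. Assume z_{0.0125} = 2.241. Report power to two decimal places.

power ≈ 0.97

For two equal groups, power = Φ(d·√(n/2) − z_{α/2}).
d·√(n/2) = 0.80 × √(53/2) = 0.80 × 5.148 = 4.118.
z_β = 4.118 − 2.241 = 1.877.
Power = Φ(1.877) = 0.970.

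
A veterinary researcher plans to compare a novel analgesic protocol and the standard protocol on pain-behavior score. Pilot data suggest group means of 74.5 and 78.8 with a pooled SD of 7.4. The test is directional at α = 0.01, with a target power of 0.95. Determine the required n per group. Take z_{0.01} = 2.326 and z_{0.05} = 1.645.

Cohen's d = |M₁ − M₂| / SD_pooled = |74.5 − 78.8| / 7.4 = 4.3 / 7.4 = 0.581.
For two independent groups with equal n: n = 2·((z_{α} + z_β) / d)².
z_{α} + z_β = 2.326 + 1.645 = 3.971.
n = 2 × (3.971 / 0.581)² = 2 × 6.835² = 2 × 46.71 = 93.4.
Round up to the next whole participant.

n = 94 per group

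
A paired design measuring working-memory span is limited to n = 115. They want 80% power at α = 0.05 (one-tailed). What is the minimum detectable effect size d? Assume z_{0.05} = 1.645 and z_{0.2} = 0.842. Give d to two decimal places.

For a single sample (or paired design) of n = 115: d_min = (z_{α} + z_β)/√n.
z-sum = 1.645 + 0.842 = 2.487.
d_min = 2.487 / √115 = 2.487 / 10.724 = 0.232.

d_min ≈ 0.23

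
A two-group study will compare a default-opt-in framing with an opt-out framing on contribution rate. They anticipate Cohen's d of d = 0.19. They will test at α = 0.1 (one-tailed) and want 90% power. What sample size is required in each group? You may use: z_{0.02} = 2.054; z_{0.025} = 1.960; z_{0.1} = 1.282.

For two independent groups with equal n: n = 2·((z_{α} + z_β) / d)².
z_{α} + z_β = 1.282 + 1.282 = 2.564.
n = 2 × (2.564 / 0.19)² = 2 × 13.495² = 2 × 182.11 = 364.2.
Round up to the next whole participant.

n = 365 per group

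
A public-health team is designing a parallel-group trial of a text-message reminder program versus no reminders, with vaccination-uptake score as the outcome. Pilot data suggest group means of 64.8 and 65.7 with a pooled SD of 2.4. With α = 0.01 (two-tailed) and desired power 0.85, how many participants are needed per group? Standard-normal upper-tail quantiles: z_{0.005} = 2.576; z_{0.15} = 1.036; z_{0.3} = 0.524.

Cohen's d = |M₁ − M₂| / SD_pooled = |64.8 − 65.7| / 2.4 = 0.9 / 2.4 = 0.375.
For two independent groups with equal n: n = 2·((z_{α/2} + z_β) / d)².
z_{α/2} + z_β = 2.576 + 1.036 = 3.612.
n = 2 × (3.612 / 0.375)² = 2 × 9.632² = 2 × 92.78 = 185.6.
Round up to the next whole participant.

n = 186 per group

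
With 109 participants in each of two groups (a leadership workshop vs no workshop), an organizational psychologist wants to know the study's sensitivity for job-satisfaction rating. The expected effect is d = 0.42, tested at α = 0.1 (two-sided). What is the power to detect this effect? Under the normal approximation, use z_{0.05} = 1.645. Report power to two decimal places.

For two equal groups, power = Φ(d·√(n/2) − z_{α/2}).
d·√(n/2) = 0.42 × √(109/2) = 0.42 × 7.382 = 3.101.
z_β = 3.101 − 1.645 = 1.456.
Power = Φ(1.456) = 0.927.

power ≈ 0.93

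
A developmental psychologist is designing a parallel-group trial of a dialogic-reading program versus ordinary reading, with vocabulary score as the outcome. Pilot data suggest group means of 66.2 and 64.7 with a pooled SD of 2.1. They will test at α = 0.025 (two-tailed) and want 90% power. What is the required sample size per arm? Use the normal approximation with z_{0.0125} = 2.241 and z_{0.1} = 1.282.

n = 49 per group

Cohen's d = |M₁ − M₂| / SD_pooled = |66.2 − 64.7| / 2.1 = 1.5 / 2.1 = 0.714.
For two independent groups with equal n: n = 2·((z_{α/2} + z_β) / d)².
z_{α/2} + z_β = 2.241 + 1.282 = 3.523.
n = 2 × (3.523 / 0.714)² = 2 × 4.934² = 2 × 24.35 = 48.7.
Round up to the next whole participant.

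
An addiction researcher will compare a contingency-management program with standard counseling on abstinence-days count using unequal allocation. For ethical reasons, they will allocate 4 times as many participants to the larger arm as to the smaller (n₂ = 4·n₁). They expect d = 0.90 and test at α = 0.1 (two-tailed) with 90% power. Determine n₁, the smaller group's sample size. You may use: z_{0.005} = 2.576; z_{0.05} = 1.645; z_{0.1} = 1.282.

With allocation ratio k = n₂/n₁ = 4, Var(x̄₁−x̄₂) = σ²(1/n₁ + 1/(k·n₁)) = σ²·(k+1)/(k·n₁).
So n₁ = (1 + 1/k)·((z_{α/2} + z_β)/d)² = 1.250 × (2.927/0.90)².
n₁ = 1.250 × 10.58 = 13.2.
Round up: n₁ = 14, giving n₂ = 4 × 14 = 56.

n₁ = 14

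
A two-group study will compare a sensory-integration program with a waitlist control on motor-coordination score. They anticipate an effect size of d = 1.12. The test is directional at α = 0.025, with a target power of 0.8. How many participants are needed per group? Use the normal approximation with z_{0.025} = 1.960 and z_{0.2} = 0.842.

For two independent groups with equal n: n = 2·((z_{α} + z_β) / d)².
z_{α} + z_β = 1.960 + 0.842 = 2.802.
n = 2 × (2.802 / 1.12)² = 2 × 2.502² = 2 × 6.26 = 12.5.
Round up to the next whole participant.

n = 13 per group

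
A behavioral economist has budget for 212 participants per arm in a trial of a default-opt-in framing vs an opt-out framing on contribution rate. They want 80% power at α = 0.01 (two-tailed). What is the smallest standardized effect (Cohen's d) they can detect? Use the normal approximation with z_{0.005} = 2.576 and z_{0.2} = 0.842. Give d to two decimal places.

For two independent groups of n = 212 each: d_min = (z_{α/2} + z_β)·√(2/n).
z-sum = 2.576 + 0.842 = 3.418.
d_min = 3.418 × √(2/212) = 3.418 × 0.0971 = 0.332.

d_min ≈ 0.33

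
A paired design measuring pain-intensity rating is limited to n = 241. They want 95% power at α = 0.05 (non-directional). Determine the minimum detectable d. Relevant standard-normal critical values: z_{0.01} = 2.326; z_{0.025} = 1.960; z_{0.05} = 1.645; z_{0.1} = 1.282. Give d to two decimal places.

d_min ≈ 0.23

For a single sample (or paired design) of n = 241: d_min = (z_{α/2} + z_β)/√n.
z-sum = 1.960 + 1.645 = 3.605.
d_min = 3.605 / √241 = 3.605 / 15.524 = 0.232.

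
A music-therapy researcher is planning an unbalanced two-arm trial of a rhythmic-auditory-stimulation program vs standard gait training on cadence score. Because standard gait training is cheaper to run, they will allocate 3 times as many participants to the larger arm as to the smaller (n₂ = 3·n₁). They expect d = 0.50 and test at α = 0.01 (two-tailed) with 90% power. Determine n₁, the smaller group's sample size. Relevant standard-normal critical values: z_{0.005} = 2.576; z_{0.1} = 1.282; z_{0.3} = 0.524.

With allocation ratio k = n₂/n₁ = 3, Var(x̄₁−x̄₂) = σ²(1/n₁ + 1/(k·n₁)) = σ²·(k+1)/(k·n₁).
So n₁ = (1 + 1/k)·((z_{α/2} + z_β)/d)² = 1.333 × (3.858/0.50)².
n₁ = 1.333 × 59.54 = 79.4.
Round up: n₁ = 80, giving n₂ = 3 × 80 = 240.

n₁ = 80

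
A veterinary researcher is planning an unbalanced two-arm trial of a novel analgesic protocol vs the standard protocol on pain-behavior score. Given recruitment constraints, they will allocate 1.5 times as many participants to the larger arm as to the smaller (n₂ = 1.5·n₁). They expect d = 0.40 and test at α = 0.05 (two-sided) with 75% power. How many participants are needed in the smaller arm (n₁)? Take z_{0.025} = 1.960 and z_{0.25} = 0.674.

With allocation ratio k = n₂/n₁ = 1.5, Var(x̄₁−x̄₂) = σ²(1/n₁ + 1/(k·n₁)) = σ²·(k+1)/(k·n₁).
So n₁ = (1 + 1/k)·((z_{α/2} + z_β)/d)² = 1.667 × (2.634/0.40)².
n₁ = 1.667 × 43.36 = 72.3.
Round up: n₁ = 73, giving n₂ = ⌈1.5 × 73⌉ = ⌈109.5⌉ = 110.

n₁ = 73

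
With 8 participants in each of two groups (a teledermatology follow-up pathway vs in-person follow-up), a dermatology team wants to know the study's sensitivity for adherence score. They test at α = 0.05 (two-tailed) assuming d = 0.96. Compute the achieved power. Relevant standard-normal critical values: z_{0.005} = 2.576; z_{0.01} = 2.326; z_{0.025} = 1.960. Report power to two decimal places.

For two equal groups, power = Φ(d·√(n/2) − z_{α/2}).
d·√(n/2) = 0.96 × √(8/2) = 0.96 × 2.000 = 1.920.
z_β = 1.920 − 1.960 = -0.040.
Power = Φ(-0.040) = 0.484.

power ≈ 0.48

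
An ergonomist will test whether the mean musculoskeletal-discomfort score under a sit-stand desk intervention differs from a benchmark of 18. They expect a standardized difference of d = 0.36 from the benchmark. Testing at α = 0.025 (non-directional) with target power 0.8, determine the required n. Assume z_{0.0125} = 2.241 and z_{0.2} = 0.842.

For a one-sample test: n = ((z_{α/2} + z_β) / d)².
z_{α/2} + z_β = 2.241 + 0.842 = 3.083.
n = (3.083 / 0.36)² = 8.564² = 73.34.
Round up.

n = 74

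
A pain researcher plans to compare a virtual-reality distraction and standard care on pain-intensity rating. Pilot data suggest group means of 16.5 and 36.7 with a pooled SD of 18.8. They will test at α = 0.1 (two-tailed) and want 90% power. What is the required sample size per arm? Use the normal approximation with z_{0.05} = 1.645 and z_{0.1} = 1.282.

Cohen's d = |M₁ − M₂| / SD_pooled = |16.5 − 36.7| / 18.8 = 20.2 / 18.8 = 1.074.
For two independent groups with equal n: n = 2·((z_{α/2} + z_β) / d)².
z_{α/2} + z_β = 1.645 + 1.282 = 2.927.
n = 2 × (2.927 / 1.074)² = 2 × 2.725² = 2 × 7.43 = 14.9.
Round up to the next whole participant.

n = 15 per group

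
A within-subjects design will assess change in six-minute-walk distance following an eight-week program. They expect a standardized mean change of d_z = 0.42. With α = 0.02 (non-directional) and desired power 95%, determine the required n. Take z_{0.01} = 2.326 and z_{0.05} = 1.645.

n = 90 pairs

For a paired (one-sample on differences) test: n = ((z_{α/2} + z_β) / d)².
z_{α/2} + z_β = 2.326 + 1.645 = 3.971.
n = (3.971 / 0.42)² = 9.455² = 89.39.
Round up.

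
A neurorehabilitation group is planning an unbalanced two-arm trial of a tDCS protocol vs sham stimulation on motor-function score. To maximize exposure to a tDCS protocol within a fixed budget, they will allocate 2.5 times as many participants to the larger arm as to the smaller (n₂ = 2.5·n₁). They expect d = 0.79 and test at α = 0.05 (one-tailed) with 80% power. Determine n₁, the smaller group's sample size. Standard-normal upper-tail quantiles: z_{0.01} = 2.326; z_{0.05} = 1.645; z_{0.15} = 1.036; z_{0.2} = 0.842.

n₁ = 14

With allocation ratio k = n₂/n₁ = 2.5, Var(x̄₁−x̄₂) = σ²(1/n₁ + 1/(k·n₁)) = σ²·(k+1)/(k·n₁).
So n₁ = (1 + 1/k)·((z_{α} + z_β)/d)² = 1.400 × (2.487/0.79)².
n₁ = 1.400 × 9.91 = 13.9.
Round up: n₁ = 14, giving n₂ = 2.5 × 14 = 35.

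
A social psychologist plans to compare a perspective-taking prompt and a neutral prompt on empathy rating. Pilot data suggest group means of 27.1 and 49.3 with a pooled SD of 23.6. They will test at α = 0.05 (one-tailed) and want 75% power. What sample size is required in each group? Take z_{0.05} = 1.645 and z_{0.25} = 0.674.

Cohen's d = |M₁ − M₂| / SD_pooled = |27.1 − 49.3| / 23.6 = 22.2 / 23.6 = 0.941.
For two independent groups with equal n: n = 2·((z_{α} + z_β) / d)².
z_{α} + z_β = 1.645 + 0.674 = 2.319.
n = 2 × (2.319 / 0.941)² = 2 × 2.464² = 2 × 6.07 = 12.1.
Round up to the next whole participant.

n = 13 per group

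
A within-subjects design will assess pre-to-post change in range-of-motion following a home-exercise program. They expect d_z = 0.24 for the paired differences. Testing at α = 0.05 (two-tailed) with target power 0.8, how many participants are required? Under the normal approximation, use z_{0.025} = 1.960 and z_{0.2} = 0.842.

n = 137 pairs

For a paired (one-sample on differences) test: n = ((z_{α/2} + z_β) / d)².
z_{α/2} + z_β = 1.960 + 0.842 = 2.802.
n = (2.802 / 0.24)² = 11.675² = 136.31.
Round up.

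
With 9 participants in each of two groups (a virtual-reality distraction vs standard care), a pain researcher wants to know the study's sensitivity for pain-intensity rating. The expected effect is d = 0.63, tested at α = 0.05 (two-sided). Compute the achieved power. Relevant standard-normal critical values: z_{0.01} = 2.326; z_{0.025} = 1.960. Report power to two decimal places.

For two equal groups, power = Φ(d·√(n/2) − z_{α/2}).
d·√(n/2) = 0.63 × √(9/2) = 0.63 × 2.121 = 1.336.
z_β = 1.336 − 1.960 = -0.624.
Power = Φ(-0.624) = 0.266.

power ≈ 0.27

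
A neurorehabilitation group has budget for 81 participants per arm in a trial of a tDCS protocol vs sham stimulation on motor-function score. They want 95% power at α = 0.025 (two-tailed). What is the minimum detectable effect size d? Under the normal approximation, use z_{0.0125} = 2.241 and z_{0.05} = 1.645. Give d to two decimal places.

For two independent groups of n = 81 each: d_min = (z_{α/2} + z_β)·√(2/n).
z-sum = 2.241 + 1.645 = 3.886.
d_min = 3.886 × √(2/81) = 3.886 × 0.1571 = 0.611.

d_min ≈ 0.61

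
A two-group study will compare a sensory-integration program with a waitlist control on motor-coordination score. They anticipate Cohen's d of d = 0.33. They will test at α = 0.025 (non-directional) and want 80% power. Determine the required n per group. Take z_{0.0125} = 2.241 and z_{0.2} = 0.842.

For two independent groups with equal n: n = 2·((z_{α/2} + z_β) / d)².
z_{α/2} + z_β = 2.241 + 0.842 = 3.083.
n = 2 × (3.083 / 0.33)² = 2 × 9.342² = 2 × 87.28 = 174.6.
Round up to the next whole participant.

n = 175 per group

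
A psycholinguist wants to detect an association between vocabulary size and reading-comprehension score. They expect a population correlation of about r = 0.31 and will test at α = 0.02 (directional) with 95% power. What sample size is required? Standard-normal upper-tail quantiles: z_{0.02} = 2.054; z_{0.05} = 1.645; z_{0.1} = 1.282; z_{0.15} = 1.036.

Fisher's z: C = ½·ln((1+r)/(1−r)) = ½·ln(1.8986) = 0.3205.
n = ((z_{α} + z_β)/C)² + 3.
(2.054 + 1.645) / 0.3205 = 3.699 / 0.3205 = 11.541.
n = 11.541² + 3 = 133.20 + 3 = 136.2.
Round up.

n = 137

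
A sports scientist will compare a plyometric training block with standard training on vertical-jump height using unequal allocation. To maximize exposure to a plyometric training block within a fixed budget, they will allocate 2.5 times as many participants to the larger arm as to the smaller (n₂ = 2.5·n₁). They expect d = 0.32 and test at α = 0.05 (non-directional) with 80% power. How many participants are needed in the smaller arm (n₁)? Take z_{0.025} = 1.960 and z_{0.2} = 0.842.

With allocation ratio k = n₂/n₁ = 2.5, Var(x̄₁−x̄₂) = σ²(1/n₁ + 1/(k·n₁)) = σ²·(k+1)/(k·n₁).
So n₁ = (1 + 1/k)·((z_{α/2} + z_β)/d)² = 1.400 × (2.802/0.32)².
n₁ = 1.400 × 76.67 = 107.3.
Round up: n₁ = 108, giving n₂ = 2.5 × 108 = 270.

n₁ = 108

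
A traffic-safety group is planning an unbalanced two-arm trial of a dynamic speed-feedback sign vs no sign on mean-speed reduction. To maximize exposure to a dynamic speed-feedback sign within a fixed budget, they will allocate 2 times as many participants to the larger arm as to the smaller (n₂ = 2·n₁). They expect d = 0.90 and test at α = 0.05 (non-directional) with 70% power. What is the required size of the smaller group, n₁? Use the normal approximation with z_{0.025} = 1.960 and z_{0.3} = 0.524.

n₁ = 12

With allocation ratio k = n₂/n₁ = 2, Var(x̄₁−x̄₂) = σ²(1/n₁ + 1/(k·n₁)) = σ²·(k+1)/(k·n₁).
So n₁ = (1 + 1/k)·((z_{α/2} + z_β)/d)² = 1.500 × (2.484/0.90)².
n₁ = 1.500 × 7.62 = 11.4.
Round up: n₁ = 12, giving n₂ = 2 × 12 = 24.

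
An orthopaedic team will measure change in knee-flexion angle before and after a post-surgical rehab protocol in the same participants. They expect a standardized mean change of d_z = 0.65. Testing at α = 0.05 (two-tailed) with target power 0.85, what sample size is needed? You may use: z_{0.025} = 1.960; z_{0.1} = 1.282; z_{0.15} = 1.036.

For a paired (one-sample on differences) test: n = ((z_{α/2} + z_β) / d)².
z_{α/2} + z_β = 1.960 + 1.036 = 2.996.
n = (2.996 / 0.65)² = 4.609² = 21.25.
Round up.

n = 22 pairs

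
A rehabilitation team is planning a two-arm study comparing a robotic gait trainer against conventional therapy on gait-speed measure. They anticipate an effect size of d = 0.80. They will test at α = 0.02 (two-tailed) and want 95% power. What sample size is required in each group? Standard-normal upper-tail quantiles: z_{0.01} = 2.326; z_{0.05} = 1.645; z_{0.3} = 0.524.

n = 50 per group

For two independent groups with equal n: n = 2·((z_{α/2} + z_β) / d)².
z_{α/2} + z_β = 2.326 + 1.645 = 3.971.
n = 2 × (3.971 / 0.80)² = 2 × 4.964² = 2 × 24.64 = 49.3.
Round up to the next whole participant.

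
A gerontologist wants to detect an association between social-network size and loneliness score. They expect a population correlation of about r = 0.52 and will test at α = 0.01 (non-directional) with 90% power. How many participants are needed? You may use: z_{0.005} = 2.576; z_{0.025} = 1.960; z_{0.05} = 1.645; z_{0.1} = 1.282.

n = 48

Fisher's z: C = ½·ln((1+r)/(1−r)) = ½·ln(3.1667) = 0.5763.
n = ((z_{α/2} + z_β)/C)² + 3.
(2.576 + 1.282) / 0.5763 = 3.858 / 0.5763 = 6.694.
n = 6.694² + 3 = 44.82 + 3 = 47.8.
Round up.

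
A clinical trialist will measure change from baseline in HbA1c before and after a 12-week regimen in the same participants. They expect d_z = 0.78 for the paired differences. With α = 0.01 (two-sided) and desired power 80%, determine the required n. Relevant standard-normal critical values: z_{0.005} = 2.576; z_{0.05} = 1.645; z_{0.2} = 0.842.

n = 20 pairs

For a paired (one-sample on differences) test: n = ((z_{α/2} + z_β) / d)².
z_{α/2} + z_β = 2.576 + 0.842 = 3.418.
n = (3.418 / 0.78)² = 4.382² = 19.20.
Round up.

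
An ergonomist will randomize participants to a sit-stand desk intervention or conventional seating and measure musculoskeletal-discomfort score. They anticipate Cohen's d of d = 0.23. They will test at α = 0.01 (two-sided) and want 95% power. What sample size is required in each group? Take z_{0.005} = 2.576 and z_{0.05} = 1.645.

n = 674 per group

For two independent groups with equal n: n = 2·((z_{α/2} + z_β) / d)².
z_{α/2} + z_β = 2.576 + 1.645 = 4.221.
n = 2 × (4.221 / 0.23)² = 2 × 18.352² = 2 × 336.80 = 673.6.
Round up to the next whole participant.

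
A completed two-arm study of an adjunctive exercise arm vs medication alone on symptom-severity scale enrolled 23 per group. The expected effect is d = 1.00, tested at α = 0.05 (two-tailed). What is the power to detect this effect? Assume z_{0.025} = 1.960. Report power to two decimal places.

For two equal groups, power = Φ(d·√(n/2) − z_{α/2}).
d·√(n/2) = 1.00 × √(23/2) = 1.00 × 3.391 = 3.391.
z_β = 3.391 − 1.960 = 1.431.
Power = Φ(1.431) = 0.924.

power ≈ 0.92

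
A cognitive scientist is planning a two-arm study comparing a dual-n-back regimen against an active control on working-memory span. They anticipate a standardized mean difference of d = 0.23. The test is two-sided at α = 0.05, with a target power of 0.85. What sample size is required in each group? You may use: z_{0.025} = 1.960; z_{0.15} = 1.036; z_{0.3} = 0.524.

For two independent groups with equal n: n = 2·((z_{α/2} + z_β) / d)².
z_{α/2} + z_β = 1.960 + 1.036 = 2.996.
n = 2 × (2.996 / 0.23)² = 2 × 13.026² = 2 × 169.68 = 339.4.
Round up to the next whole participant.

n = 340 per group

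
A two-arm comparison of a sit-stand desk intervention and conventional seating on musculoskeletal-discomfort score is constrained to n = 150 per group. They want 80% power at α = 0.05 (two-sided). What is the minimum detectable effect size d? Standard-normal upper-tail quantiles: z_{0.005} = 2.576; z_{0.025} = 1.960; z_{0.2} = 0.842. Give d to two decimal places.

For two independent groups of n = 150 each: d_min = (z_{α/2} + z_β)·√(2/n).
z-sum = 1.960 + 0.842 = 2.802.
d_min = 2.802 × √(2/150) = 2.802 × 0.1155 = 0.324.

d_min ≈ 0.32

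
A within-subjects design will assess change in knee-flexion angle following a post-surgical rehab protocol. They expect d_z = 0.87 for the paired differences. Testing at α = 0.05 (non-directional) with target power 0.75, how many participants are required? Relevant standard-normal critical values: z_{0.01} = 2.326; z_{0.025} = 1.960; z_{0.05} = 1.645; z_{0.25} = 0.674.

For a paired (one-sample on differences) test: n = ((z_{α/2} + z_β) / d)².
z_{α/2} + z_β = 1.960 + 0.674 = 2.634.
n = (2.634 / 0.87)² = 3.028² = 9.17.
Round up.

n = 10 pairs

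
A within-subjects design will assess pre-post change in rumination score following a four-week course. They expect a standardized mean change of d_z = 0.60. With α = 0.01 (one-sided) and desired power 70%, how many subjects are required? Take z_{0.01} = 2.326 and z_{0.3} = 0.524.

For a paired (one-sample on differences) test: n = ((z_{α} + z_β) / d)².
z_{α} + z_β = 2.326 + 0.524 = 2.850.
n = (2.850 / 0.60)² = 4.750² = 22.56.
Round up.

n = 23 pairs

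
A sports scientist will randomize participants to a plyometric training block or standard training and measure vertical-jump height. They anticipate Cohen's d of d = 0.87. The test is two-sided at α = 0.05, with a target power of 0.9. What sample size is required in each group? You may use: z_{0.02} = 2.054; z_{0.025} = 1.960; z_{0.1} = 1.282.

For two independent groups with equal n: n = 2·((z_{α/2} + z_β) / d)².
z_{α/2} + z_β = 1.960 + 1.282 = 3.242.
n = 2 × (3.242 / 0.87)² = 2 × 3.726² = 2 × 13.89 = 27.8.
Round up to the next whole participant.

n = 28 per group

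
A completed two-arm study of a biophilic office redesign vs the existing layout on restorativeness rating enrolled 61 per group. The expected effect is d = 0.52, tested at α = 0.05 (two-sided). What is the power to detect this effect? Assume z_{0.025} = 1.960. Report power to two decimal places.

power ≈ 0.82

For two equal groups, power = Φ(d·√(n/2) − z_{α/2}).
d·√(n/2) = 0.52 × √(61/2) = 0.52 × 5.523 = 2.872.
z_β = 2.872 − 1.960 = 0.912.
Power = Φ(0.912) = 0.819.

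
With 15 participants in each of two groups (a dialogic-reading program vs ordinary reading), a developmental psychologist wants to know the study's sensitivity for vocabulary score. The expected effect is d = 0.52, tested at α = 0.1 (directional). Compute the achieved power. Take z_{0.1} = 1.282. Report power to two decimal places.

For two equal groups, power = Φ(d·√(n/2) − z_{α}).
d·√(n/2) = 0.52 × √(15/2) = 0.52 × 2.739 = 1.424.
z_β = 1.424 − 1.282 = 0.142.
Power = Φ(0.142) = 0.556.

power ≈ 0.56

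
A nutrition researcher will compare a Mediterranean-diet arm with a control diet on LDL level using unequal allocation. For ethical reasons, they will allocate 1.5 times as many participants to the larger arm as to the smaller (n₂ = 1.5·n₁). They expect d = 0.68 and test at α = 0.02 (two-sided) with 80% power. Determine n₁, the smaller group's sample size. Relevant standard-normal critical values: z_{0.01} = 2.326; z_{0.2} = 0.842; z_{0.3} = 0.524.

n₁ = 37

With allocation ratio k = n₂/n₁ = 1.5, Var(x̄₁−x̄₂) = σ²(1/n₁ + 1/(k·n₁)) = σ²·(k+1)/(k·n₁).
So n₁ = (1 + 1/k)·((z_{α/2} + z_β)/d)² = 1.667 × (3.168/0.68)².
n₁ = 1.667 × 21.70 = 36.2.
Round up: n₁ = 37, giving n₂ = ⌈1.5 × 37⌉ = ⌈55.5⌉ = 56.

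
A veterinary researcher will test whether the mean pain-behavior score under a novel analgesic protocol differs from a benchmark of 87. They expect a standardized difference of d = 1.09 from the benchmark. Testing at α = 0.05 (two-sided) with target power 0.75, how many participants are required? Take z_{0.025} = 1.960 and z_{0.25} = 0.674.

For a one-sample test: n = ((z_{α/2} + z_β) / d)².
z_{α/2} + z_β = 1.960 + 0.674 = 2.634.
n = (2.634 / 1.09)² = 2.417² = 5.84.
Round up.

n = 6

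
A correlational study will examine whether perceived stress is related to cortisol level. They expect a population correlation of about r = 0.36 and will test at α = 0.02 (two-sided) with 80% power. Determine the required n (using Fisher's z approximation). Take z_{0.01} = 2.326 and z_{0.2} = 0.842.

n = 74

Fisher's z: C = ½·ln((1+r)/(1−r)) = ½·ln(2.1250) = 0.3769.
n = ((z_{α/2} + z_β)/C)² + 3.
(2.326 + 0.842) / 0.3769 = 3.168 / 0.3769 = 8.405.
n = 8.405² + 3 = 70.65 + 3 = 73.7.
Round up.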